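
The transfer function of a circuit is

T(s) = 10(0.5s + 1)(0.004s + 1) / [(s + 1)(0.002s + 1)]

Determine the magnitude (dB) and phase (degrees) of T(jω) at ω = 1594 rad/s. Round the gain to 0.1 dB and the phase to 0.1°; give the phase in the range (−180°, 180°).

19.7 dB, 8.5°

At ω = 1594 rad/s:
zero (1 + j1594·0.5) = 1 + j797 → |·| ≈ 797, ∠ ≈ 89.93°
zero (1 + j1594·0.004) = 1 + j6.376 → |·| ≈ 6.4539, ∠ ≈ 81.09°
pole (1 + j1594·1) = 1 + j1594 → |·| ≈ 1594, ∠ ≈ 89.96°
pole (1 + j1594·0.002) = 1 + j3.188 → |·| ≈ 3.3412, ∠ ≈ 72.58°
|T| = 10 · 797 · 6.4539 / (1594 · 3.3412) ≈ 9.6581
Gain = 20 log₁₀(9.6581) ≈ 19.70 dB
∠T = (89.93° + 81.09°) − (89.96° + 72.58°) = 8.48°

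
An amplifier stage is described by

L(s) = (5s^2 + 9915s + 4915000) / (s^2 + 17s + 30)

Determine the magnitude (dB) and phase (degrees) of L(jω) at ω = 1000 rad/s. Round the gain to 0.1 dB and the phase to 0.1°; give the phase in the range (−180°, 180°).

Substitute s = j1000:
Numerator: 5(j1000)^2 + 9915(j1000) + 4915000 = -85000 + j9915000
Denominator: (j1000)^2 + 17(j1000) + 30 = -999970 + j17000
|N| = √(85000² + 9915000²) ≈ 9.9154e+06, ∠N ≈ 90.49°
|D| = √(999970² + 17000²) ≈ 1.0001e+06, ∠D ≈ 179.03°
|L| = 9.9154e+06 / 1.0001e+06 ≈ 9.9144
Gain = 20 log₁₀(9.9144) ≈ 19.93 dB
∠L = 90.49° − 179.03° = -88.54°

19.9 dB, -88.5°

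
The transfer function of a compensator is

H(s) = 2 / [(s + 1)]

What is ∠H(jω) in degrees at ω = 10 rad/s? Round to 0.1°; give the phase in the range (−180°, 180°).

-84.3°

At ω = 10 rad/s:
pole (1 + j10·1) = 1 + j10 → |·| ≈ 10.05, ∠ ≈ 84.29°
∠H = (0°) − (84.29°) = -84.29°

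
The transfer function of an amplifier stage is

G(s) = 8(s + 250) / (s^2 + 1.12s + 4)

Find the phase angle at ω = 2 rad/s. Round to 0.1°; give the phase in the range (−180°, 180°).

-89.5°

At s = jω = j2:
zero (s+250): 250 + j2 → |·| = √(250²+2²) = √62504 ≈ 250.01, ∠ = arctan(2/250) ≈ 0.46°
quadratic: (j2)² + 1.12·j2 + 4 = 0 + j2.24 → |·| ≈ 2.24, ∠ ≈ 90.00°
∠G = 0.46° − 90.00° = -89.54°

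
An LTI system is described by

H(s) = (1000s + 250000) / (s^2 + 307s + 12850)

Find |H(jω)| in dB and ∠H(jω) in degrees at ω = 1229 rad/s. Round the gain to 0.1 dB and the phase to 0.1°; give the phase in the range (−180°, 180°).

-1.8 dB, -87.4°

Substitute s = j1229:
Numerator: 1000(j1229) + 250000 = 250000 + j1229000
Denominator: (j1229)^2 + 307(j1229) + 12850 = -1497591 + j377303
|N| = √(250000² + 1229000²) ≈ 1.2542e+06, ∠N ≈ 78.50°
|D| = √(1497591² + 377303²) ≈ 1.5444e+06, ∠D ≈ 165.86°
|H| = 1.2542e+06 / 1.5444e+06 ≈ 0.8121
Gain = 20 log₁₀(0.8121) ≈ -1.81 dB
∠H = 78.50° − 165.86° = -87.36°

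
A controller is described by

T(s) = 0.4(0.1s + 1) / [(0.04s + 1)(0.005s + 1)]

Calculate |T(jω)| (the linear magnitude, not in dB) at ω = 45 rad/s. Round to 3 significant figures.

At ω = 45 rad/s:
zero (1 + j45·0.1) = 1 + j4.5 → |·| ≈ 4.6098, ∠ ≈ 77.47°
pole (1 + j45·0.04) = 1 + j1.8 → |·| ≈ 2.0591, ∠ ≈ 60.95°
pole (1 + j45·0.005) = 1 + j0.225 → |·| ≈ 1.025, ∠ ≈ 12.68°
|T| = 0.4 · 4.6098 / (2.0591 · 1.025) ≈ 0.87366

0.874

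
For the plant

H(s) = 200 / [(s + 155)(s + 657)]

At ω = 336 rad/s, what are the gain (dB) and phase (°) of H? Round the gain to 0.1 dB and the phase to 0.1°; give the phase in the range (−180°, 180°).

-62.7 dB, -92.3°

At s = jω = j336:
pole (s+155): 155 + j336 → |·| = √(155²+336²) = √136921 ≈ 370.03, ∠ = arctan(336/155) ≈ 65.24°
pole (s+657): 657 + j336 → |·| = √(657²+336²) = √544545 ≈ 737.93, ∠ = arctan(336/657) ≈ 27.09°
|H| = 200 / 2.7306e+05 ≈ 0.00073244
Gain = 20 log₁₀(0.00073244) ≈ -62.70 dB
∠H = 0.00° − 92.33° = -92.33°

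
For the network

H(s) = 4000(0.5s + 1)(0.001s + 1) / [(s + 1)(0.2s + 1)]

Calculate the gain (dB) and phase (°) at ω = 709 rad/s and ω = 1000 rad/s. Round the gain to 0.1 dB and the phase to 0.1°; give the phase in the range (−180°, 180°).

ω = 709: 24.8 dB, -54.3°; ω = 1000: 23.0 dB, -44.8°

At ω = 709 rad/s:
zero (1 + j709·0.5) = 1 + j354.5 → |·| ≈ 354.5, ∠ ≈ 89.84°
zero (1 + j709·0.001) = 1 + j0.709 → |·| ≈ 1.2258, ∠ ≈ 35.34°
pole (1 + j709·1) = 1 + j709 → |·| ≈ 709, ∠ ≈ 89.92°
pole (1 + j709·0.2) = 1 + j141.8 → |·| ≈ 141.8, ∠ ≈ 89.60°
|H| = 4000 · 354.5 · 1.2258 / (709 · 141.8) ≈ 17.289
Gain = 20 log₁₀(17.289) ≈ 24.76 dB
∠H = (89.84° + 35.34°) − (89.92° + 89.60°) = -54.34°

At ω = 1000 rad/s:
zero (1 + j1000·0.5) = 1 + j500 → |·| ≈ 500, ∠ ≈ 89.89°
zero (1 + j1000·0.001) = 1 + j1 → |·| ≈ 1.4142, ∠ ≈ 45.00°
pole (1 + j1000·1) = 1 + j1000 → |·| ≈ 1000, ∠ ≈ 89.94°
pole (1 + j1000·0.2) = 1 + j200 → |·| ≈ 200, ∠ ≈ 89.71°
|H| = 4000 · 500 · 1.4142 / (1000 · 200) ≈ 14.142
Gain = 20 log₁₀(14.142) ≈ 23.01 dB
∠H = (89.89° + 45.00°) − (89.94° + 89.71°) = -44.76°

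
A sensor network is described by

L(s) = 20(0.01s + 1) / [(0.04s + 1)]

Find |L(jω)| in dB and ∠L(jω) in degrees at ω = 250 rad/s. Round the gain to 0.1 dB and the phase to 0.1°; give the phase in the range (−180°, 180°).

At ω = 250 rad/s:
zero (1 + j250·0.01) = 1 + j2.5 → |·| ≈ 2.6926, ∠ ≈ 68.20°
pole (1 + j250·0.04) = 1 + j10 → |·| ≈ 10.05, ∠ ≈ 84.29°
|L| = 20 · 2.6926 / (10.05) ≈ 5.3584
Gain = 20 log₁₀(5.3584) ≈ 14.58 dB
∠L = (68.20°) − (84.29°) = -16.09°

14.6 dB, -16.1°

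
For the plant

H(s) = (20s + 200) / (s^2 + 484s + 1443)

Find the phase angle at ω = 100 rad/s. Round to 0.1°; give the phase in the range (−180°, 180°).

-15.7°

Substitute s = j100:
Numerator: 20(j100) + 200 = 200 + j2000
Denominator: (j100)^2 + 484(j100) + 1443 = -8557 + j48400
|N| = √(200² + 2000²) ≈ 2010, ∠N ≈ 84.29°
|D| = √(8557² + 48400²) ≈ 49151, ∠D ≈ 100.03°
∠H = 84.29° − 100.03° = -15.74°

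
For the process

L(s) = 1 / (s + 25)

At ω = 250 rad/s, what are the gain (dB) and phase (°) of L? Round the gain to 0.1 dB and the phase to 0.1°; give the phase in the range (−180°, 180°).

-48.0 dB, -84.3°

Substitute s = j250:
Numerator: 1 = 1 + j0
Denominator: (j250) + 25 = 25 + j250
|N| = √(1² + 0²) ≈ 1, ∠N ≈ 0.00°
|D| = √(25² + 250²) ≈ 251.25, ∠D ≈ 84.29°
|L| = 1 / 251.25 ≈ 0.0039801
Gain = 20 log₁₀(0.0039801) ≈ -48.00 dB
∠L = 0.00° − 84.29° = -84.29°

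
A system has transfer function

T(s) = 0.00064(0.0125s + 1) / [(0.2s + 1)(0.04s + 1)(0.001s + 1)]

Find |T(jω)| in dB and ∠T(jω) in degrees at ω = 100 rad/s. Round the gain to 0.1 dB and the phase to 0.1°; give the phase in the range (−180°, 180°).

-98.2 dB, -117.5°

At ω = 100 rad/s:
zero (1 + j100·0.0125) = 1 + j1.25 → |·| ≈ 1.6008, ∠ ≈ 51.34°
pole (1 + j100·0.2) = 1 + j20 → |·| ≈ 20.025, ∠ ≈ 87.14°
pole (1 + j100·0.04) = 1 + j4 → |·| ≈ 4.1231, ∠ ≈ 75.96°
pole (1 + j100·0.001) = 1 + j0.1 → |·| ≈ 1.005, ∠ ≈ 5.71°
|T| = 0.00064 · 1.6008 / (20.025 · 4.1231 · 1.005) ≈ 1.2347e-05
Gain = 20 log₁₀(1.2347e-05) ≈ -98.17 dB
∠T = (51.34°) − (87.14° + 75.96° + 5.71°) = -117.47°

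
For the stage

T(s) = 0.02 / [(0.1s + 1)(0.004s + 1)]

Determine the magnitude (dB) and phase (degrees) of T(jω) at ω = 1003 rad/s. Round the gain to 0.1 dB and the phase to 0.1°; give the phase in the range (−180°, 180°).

At ω = 1003 rad/s:
pole (1 + j1003·0.1) = 1 + j100.3 → |·| ≈ 100.3, ∠ ≈ 89.43°
pole (1 + j1003·0.004) = 1 + j4.012 → |·| ≈ 4.1347, ∠ ≈ 76.00°
|T| = 0.02 · 1 / (100.3 · 4.1347) ≈ 4.8226e-05
Gain = 20 log₁₀(4.8226e-05) ≈ -86.33 dB
∠T = (0°) − (89.43° + 76.00°) = -165.43°

-86.3 dB, -165.4°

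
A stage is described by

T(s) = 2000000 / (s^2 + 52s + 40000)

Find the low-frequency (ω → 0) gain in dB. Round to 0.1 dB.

34.0 dB

T(0) = 2000000 / 40000 = 50
20 log₁₀(50) ≈ 33.98 dB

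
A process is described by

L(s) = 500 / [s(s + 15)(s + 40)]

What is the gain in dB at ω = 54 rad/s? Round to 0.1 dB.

At s = jω = j54:
pole (s+15): 15 + j54 → |·| = √(15²+54²) = √3141 ≈ 56.045, ∠ = arctan(54/15) ≈ 74.48°
pole (s+40): 40 + j54 → |·| = √(40²+54²) = √4516 ≈ 67.201, ∠ = arctan(54/40) ≈ 53.47°
pole at origin: |s| = 54, ∠ = 90.00° (in denominator)
|L| = 500 / 2.0338e+05 ≈ 0.0024585
Gain = 20 log₁₀(0.0024585) ≈ -52.19 dB

-52.2 dB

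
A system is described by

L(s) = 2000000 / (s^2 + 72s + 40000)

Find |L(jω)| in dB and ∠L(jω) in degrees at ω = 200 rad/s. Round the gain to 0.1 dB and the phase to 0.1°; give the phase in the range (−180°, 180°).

At s = jω = j200:
quadratic: (j200)² + 72·j200 + 40000 = 0 + j14400 → |·| ≈ 14400, ∠ ≈ 90.00°
|L| = 2000000 / 14400 ≈ 138.89
Gain = 20 log₁₀(138.89) ≈ 42.85 dB
∠L = 0.00° − 90.00° = -90.00°

42.9 dB, -90.0°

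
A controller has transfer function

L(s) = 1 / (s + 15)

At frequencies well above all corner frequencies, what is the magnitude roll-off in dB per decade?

-20 dB/decade

Each pole contributes −20 dB/decade at high frequency; each zero contributes +20 dB/decade.
Net: 0 zero(s) − 1 pole(s) → -20 dB/decade.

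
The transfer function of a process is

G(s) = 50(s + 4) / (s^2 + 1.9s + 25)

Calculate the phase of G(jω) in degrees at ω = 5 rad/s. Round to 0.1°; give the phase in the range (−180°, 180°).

At s = jω = j5:
zero (s+4): 4 + j5 → |·| = √(4²+5²) = √41 ≈ 6.4031, ∠ = arctan(5/4) ≈ 51.34°
quadratic: (j5)² + 1.9·j5 + 25 = 0 + j9.5 → |·| ≈ 9.5, ∠ ≈ 90.00°
∠G = 51.34° − 90.00° = -38.66°

-38.7°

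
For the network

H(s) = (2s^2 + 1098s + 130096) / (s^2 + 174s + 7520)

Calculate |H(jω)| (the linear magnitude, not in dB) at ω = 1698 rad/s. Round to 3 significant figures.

Substitute s = j1698:
Numerator: 2(j1698)^2 + 1098(j1698) + 130096 = -5636312 + j1864404
Denominator: (j1698)^2 + 174(j1698) + 7520 = -2875684 + j295452
|N| = √(5636312² + 1864404²) ≈ 5.9367e+06, ∠N ≈ 161.70°
|D| = √(2875684² + 295452²) ≈ 2.8908e+06, ∠D ≈ 174.13°
|H| = 5.9367e+06 / 2.8908e+06 ≈ 2.0537

2.05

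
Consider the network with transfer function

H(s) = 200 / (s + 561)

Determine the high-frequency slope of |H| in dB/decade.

Each pole contributes −20 dB/decade at high frequency; each zero contributes +20 dB/decade.
Net: 0 zero(s) − 1 pole(s) → -20 dB/decade.

-20 dB/decade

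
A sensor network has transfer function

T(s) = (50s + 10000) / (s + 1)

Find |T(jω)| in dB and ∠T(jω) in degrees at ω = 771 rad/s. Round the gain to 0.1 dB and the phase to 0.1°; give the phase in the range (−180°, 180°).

34.3 dB, -14.5°

Substitute s = j771:
Numerator: 50(j771) + 10000 = 10000 + j38550
Denominator: (j771) + 1 = 1 + j771
|N| = √(10000² + 38550²) ≈ 39826, ∠N ≈ 75.46°
|D| = √(1² + 771²) ≈ 771, ∠D ≈ 89.93°
|T| = 39826 / 771 ≈ 51.655
Gain = 20 log₁₀(51.655) ≈ 34.26 dB
∠T = 75.46° − 89.93° = -14.47°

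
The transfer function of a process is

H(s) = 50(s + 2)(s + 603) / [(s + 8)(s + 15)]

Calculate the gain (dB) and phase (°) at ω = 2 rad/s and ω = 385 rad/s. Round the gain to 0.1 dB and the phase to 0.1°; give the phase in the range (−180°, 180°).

At s = jω = j2:
zero (s+2): 2 + j2 → |·| = √(2²+2²) = √8 ≈ 2.8284, ∠ = arctan(2/2) ≈ 45.00°
zero (s+603): 603 + j2 → |·| = √(603²+2²) = √363613 ≈ 603, ∠ = arctan(2/603) ≈ 0.19°
pole (s+8): 8 + j2 → |·| = √(8²+2²) = √68 ≈ 8.2462, ∠ = arctan(2/8) ≈ 14.04°
pole (s+15): 15 + j2 → |·| = √(15²+2²) = √229 ≈ 15.133, ∠ = arctan(2/15) ≈ 7.59°
|H| = 50 · 1705.5 / 124.79 ≈ 683.35
Gain = 20 log₁₀(683.35) ≈ 56.69 dB
∠H = 45.19° − 21.63° = 23.56°

At s = jω = j385:
zero (s+2): 2 + j385 → |·| = √(2²+385²) = √148229 ≈ 385.01, ∠ = arctan(385/2) ≈ 89.70°
zero (s+603): 603 + j385 → |·| = √(603²+385²) = √511834 ≈ 715.43, ∠ = arctan(385/603) ≈ 32.56°
pole (s+8): 8 + j385 → |·| = √(8²+385²) = √148289 ≈ 385.08, ∠ = arctan(385/8) ≈ 88.81°
pole (s+15): 15 + j385 → |·| = √(15²+385²) = √148450 ≈ 385.29, ∠ = arctan(385/15) ≈ 87.77°
|H| = 50 · 2.7545e+05 / 1.4837e+05 ≈ 92.825
Gain = 20 log₁₀(92.825) ≈ 39.35 dB
∠H = 122.26° − 176.58° = -54.32°

ω = 2: 56.7 dB, 23.6°; ω = 385: 39.4 dB, -54.3°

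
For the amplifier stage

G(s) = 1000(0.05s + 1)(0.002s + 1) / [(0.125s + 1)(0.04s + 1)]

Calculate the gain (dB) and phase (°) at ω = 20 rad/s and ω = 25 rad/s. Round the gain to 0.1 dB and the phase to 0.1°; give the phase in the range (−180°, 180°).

ω = 20: 52.3 dB, -59.6°; ω = 25: 50.8 dB, -63.1°

At ω = 20 rad/s:
zero (1 + j20·0.05) = 1 + j1 → |·| ≈ 1.4142, ∠ ≈ 45.00°
zero (1 + j20·0.002) = 1 + j0.04 → |·| ≈ 1.0008, ∠ ≈ 2.29°
pole (1 + j20·0.125) = 1 + j2.5 → |·| ≈ 2.6926, ∠ ≈ 68.20°
pole (1 + j20·0.04) = 1 + j0.8 → |·| ≈ 1.2806, ∠ ≈ 38.66°
|G| = 1000 · 1.4142 · 1.0008 / (2.6926 · 1.2806) ≈ 410.46
Gain = 20 log₁₀(410.46) ≈ 52.27 dB
∠G = (45.00° + 2.29°) − (68.20° + 38.66°) = -59.57°

At ω = 25 rad/s:
zero (1 + j25·0.05) = 1 + j1.25 → |·| ≈ 1.6008, ∠ ≈ 51.34°
zero (1 + j25·0.002) = 1 + j0.05 → |·| ≈ 1.0012, ∠ ≈ 2.86°
pole (1 + j25·0.125) = 1 + j3.125 → |·| ≈ 3.2811, ∠ ≈ 72.26°
pole (1 + j25·0.04) = 1 + j1 → |·| ≈ 1.4142, ∠ ≈ 45.00°
|G| = 1000 · 1.6008 · 1.0012 / (3.2811 · 1.4142) ≈ 345.4
Gain = 20 log₁₀(345.4) ≈ 50.77 dB
∠G = (51.34° + 2.86°) − (72.26° + 45.00°) = -63.06°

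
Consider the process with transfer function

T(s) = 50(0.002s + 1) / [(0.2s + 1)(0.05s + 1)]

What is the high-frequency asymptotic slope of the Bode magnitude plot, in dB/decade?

Each pole contributes −20 dB/decade at high frequency; each zero contributes +20 dB/decade.
Net: 1 zero(s) − 2 pole(s) → -20 dB/decade.

-20 dB/decade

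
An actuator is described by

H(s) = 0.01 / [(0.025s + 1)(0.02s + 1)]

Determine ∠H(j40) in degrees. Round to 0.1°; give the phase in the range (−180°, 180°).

-83.7°

At ω = 40 rad/s:
pole (1 + j40·0.025) = 1 + j1 → |·| ≈ 1.4142, ∠ ≈ 45.00°
pole (1 + j40·0.02) = 1 + j0.8 → |·| ≈ 1.2806, ∠ ≈ 38.66°
∠H = (0°) − (45.00° + 38.66°) = -83.66°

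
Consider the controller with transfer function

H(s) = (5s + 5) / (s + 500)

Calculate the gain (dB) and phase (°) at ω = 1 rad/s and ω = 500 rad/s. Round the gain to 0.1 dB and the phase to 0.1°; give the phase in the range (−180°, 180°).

Substitute s = j1:
Numerator: 5(j1) + 5 = 5 + j5
Denominator: (j1) + 500 = 500 + j1
|N| = √(5² + 5²) ≈ 7.0711, ∠N ≈ 45.00°
|D| = √(500² + 1²) ≈ 500, ∠D ≈ 0.11°
|H| = 7.0711 / 500 ≈ 0.014142
Gain = 20 log₁₀(0.014142) ≈ -36.99 dB
∠H = 45.00° − 0.11° = 44.89°

Substitute s = j500:
Numerator: 5(j500) + 5 = 5 + j2500
Denominator: (j500) + 500 = 500 + j500
|N| = √(5² + 2500²) ≈ 2500, ∠N ≈ 89.89°
|D| = √(500² + 500²) ≈ 707.11, ∠D ≈ 45.00°
|H| = 2500 / 707.11 ≈ 3.5355
Gain = 20 log₁₀(3.5355) ≈ 10.97 dB
∠H = 89.89° − 45.00° = 44.89°

ω = 1: -37.0 dB, 44.9°; ω = 500: 11.0 dB, 44.9°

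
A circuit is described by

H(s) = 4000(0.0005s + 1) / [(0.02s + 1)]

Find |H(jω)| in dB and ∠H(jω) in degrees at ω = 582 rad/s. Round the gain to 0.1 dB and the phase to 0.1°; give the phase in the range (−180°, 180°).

At ω = 582 rad/s:
zero (1 + j582·0.0005) = 1 + j0.291 → |·| ≈ 1.0415, ∠ ≈ 16.22°
pole (1 + j582·0.02) = 1 + j11.64 → |·| ≈ 11.683, ∠ ≈ 85.09°
|H| = 4000 · 1.0415 / (11.683) ≈ 356.59
Gain = 20 log₁₀(356.59) ≈ 51.04 dB
∠H = (16.22°) − (85.09°) = -68.87°

51.0 dB, -68.9°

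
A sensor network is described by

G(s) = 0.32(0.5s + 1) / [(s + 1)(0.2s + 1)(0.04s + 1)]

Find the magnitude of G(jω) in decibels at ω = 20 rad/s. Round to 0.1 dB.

At ω = 20 rad/s:
zero (1 + j20·0.5) = 1 + j10 → |·| ≈ 10.05, ∠ ≈ 84.29°
pole (1 + j20·1) = 1 + j20 → |·| ≈ 20.025, ∠ ≈ 87.14°
pole (1 + j20·0.2) = 1 + j4 → |·| ≈ 4.1231, ∠ ≈ 75.96°
pole (1 + j20·0.04) = 1 + j0.8 → |·| ≈ 1.2806, ∠ ≈ 38.66°
|G| = 0.32 · 10.05 / (20.025 · 4.1231 · 1.2806) ≈ 0.030416
Gain = 20 log₁₀(0.030416) ≈ -30.34 dB

-30.3 dB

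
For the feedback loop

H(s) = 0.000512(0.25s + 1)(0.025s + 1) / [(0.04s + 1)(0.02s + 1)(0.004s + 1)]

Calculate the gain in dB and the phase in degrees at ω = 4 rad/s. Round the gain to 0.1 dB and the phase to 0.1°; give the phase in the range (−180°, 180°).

At ω = 4 rad/s:
zero (1 + j4·0.25) = 1 + j1 → |·| ≈ 1.4142, ∠ ≈ 45.00°
zero (1 + j4·0.025) = 1 + j0.1 → |·| ≈ 1.005, ∠ ≈ 5.71°
pole (1 + j4·0.04) = 1 + j0.16 → |·| ≈ 1.0127, ∠ ≈ 9.09°
pole (1 + j4·0.02) = 1 + j0.08 → |·| ≈ 1.0032, ∠ ≈ 4.57°
pole (1 + j4·0.004) = 1 + j0.016 → |·| ≈ 1.0001, ∠ ≈ 0.92°
|H| = 0.000512 · 1.4142 · 1.005 / (1.0127 · 1.0032 · 1.0001) ≈ 0.0007162
Gain = 20 log₁₀(0.0007162) ≈ -62.90 dB
∠H = (45.00° + 5.71°) − (9.09° + 4.57° + 0.92°) = 36.13°

-62.9 dB, 36.1°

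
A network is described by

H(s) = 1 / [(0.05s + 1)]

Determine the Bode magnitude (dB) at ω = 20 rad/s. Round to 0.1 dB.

-3.0 dB

At ω = 20 rad/s:
pole (1 + j20·0.05) = 1 + j1 → |·| ≈ 1.4142, ∠ ≈ 45.00°
|H| = 1 · 1 / (1.4142) ≈ 0.70711
Gain = 20 log₁₀(0.70711) ≈ -3.01 dB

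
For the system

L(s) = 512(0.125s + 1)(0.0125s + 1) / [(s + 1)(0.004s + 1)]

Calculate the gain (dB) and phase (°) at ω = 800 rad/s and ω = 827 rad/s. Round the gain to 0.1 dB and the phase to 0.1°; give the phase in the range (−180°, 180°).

ω = 800: 45.7 dB, 11.1°; ω = 827: 45.7 dB, 10.8°

At ω = 800 rad/s:
zero (1 + j800·0.125) = 1 + j100 → |·| ≈ 100, ∠ ≈ 89.43°
zero (1 + j800·0.0125) = 1 + j10 → |·| ≈ 10.05, ∠ ≈ 84.29°
pole (1 + j800·1) = 1 + j800 → |·| ≈ 800, ∠ ≈ 89.93°
pole (1 + j800·0.004) = 1 + j3.2 → |·| ≈ 3.3526, ∠ ≈ 72.65°
|L| = 512 · 100 · 10.05 / (800 · 3.3526) ≈ 191.85
Gain = 20 log₁₀(191.85) ≈ 45.66 dB
∠L = (89.43° + 84.29°) − (89.93° + 72.65°) = 11.14°

At ω = 827 rad/s:
zero (1 + j827·0.125) = 1 + j103.375 → |·| ≈ 103.38, ∠ ≈ 89.45°
zero (1 + j827·0.0125) = 1 + j10.3375 → |·| ≈ 10.386, ∠ ≈ 84.47°
pole (1 + j827·1) = 1 + j827 → |·| ≈ 827, ∠ ≈ 89.93°
pole (1 + j827·0.004) = 1 + j3.308 → |·| ≈ 3.4558, ∠ ≈ 73.18°
|L| = 512 · 103.38 · 10.386 / (827 · 3.4558) ≈ 192.35
Gain = 20 log₁₀(192.35) ≈ 45.68 dB
∠L = (89.45° + 84.47°) − (89.93° + 73.18°) = 10.81°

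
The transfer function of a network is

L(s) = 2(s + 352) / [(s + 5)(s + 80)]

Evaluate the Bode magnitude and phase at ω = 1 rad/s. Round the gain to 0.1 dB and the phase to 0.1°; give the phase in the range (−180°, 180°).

At s = jω = j1:
zero (s+352): 352 + j1 → |·| = √(352²+1²) = √123905 ≈ 352, ∠ = arctan(1/352) ≈ 0.16°
pole (s+5): 5 + j1 → |·| = √(5²+1²) = √26 ≈ 5.099, ∠ = arctan(1/5) ≈ 11.31°
pole (s+80): 80 + j1 → |·| = √(80²+1²) = √6401 ≈ 80.006, ∠ = arctan(1/80) ≈ 0.72°
|L| = 2 · 352 / 407.95 ≈ 1.7257
Gain = 20 log₁₀(1.7257) ≈ 4.74 dB
∠L = 0.16° − 12.03° = -11.87°

4.7 dB, -11.9°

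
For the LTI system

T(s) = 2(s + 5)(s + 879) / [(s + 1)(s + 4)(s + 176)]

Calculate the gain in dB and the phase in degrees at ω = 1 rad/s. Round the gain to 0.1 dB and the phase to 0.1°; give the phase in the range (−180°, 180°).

At s = jω = j1:
zero (s+5): 5 + j1 → |·| = √(5²+1²) = √26 ≈ 5.099, ∠ = arctan(1/5) ≈ 11.31°
zero (s+879): 879 + j1 → |·| = √(879²+1²) = √772642 ≈ 879, ∠ = arctan(1/879) ≈ 0.07°
pole (s+1): 1 + j1 → |·| = √(1²+1²) = √2 ≈ 1.4142, ∠ = arctan(1/1) ≈ 45.00°
pole (s+4): 4 + j1 → |·| = √(4²+1²) = √17 ≈ 4.1231, ∠ = arctan(1/4) ≈ 14.04°
pole (s+176): 176 + j1 → |·| = √(176²+1²) = √30977 ≈ 176, ∠ = arctan(1/176) ≈ 0.33°
|T| = 2 · 4482 / 1026.2 ≈ 8.7351
Gain = 20 log₁₀(8.7351) ≈ 18.83 dB
∠T = 11.38° − 59.37° = -47.99°

18.8 dB, -48.0°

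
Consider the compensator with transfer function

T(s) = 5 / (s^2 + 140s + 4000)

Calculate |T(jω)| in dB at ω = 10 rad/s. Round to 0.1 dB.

Substitute s = j10:
Numerator: 5 = 5 + j0
Denominator: (j10)^2 + 140(j10) + 4000 = 3900 + j1400
|N| = √(5² + 0²) ≈ 5, ∠N ≈ 0.00°
|D| = √(3900² + 1400²) ≈ 4143.7, ∠D ≈ 19.75°
|T| = 5 / 4143.7 ≈ 0.0012067
Gain = 20 log₁₀(0.0012067) ≈ -58.37 dB

-58.4 dB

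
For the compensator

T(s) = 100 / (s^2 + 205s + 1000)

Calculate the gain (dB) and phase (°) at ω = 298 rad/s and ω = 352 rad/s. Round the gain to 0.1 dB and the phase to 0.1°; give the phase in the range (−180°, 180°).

Substitute s = j298:
Numerator: 100 = 100 + j0
Denominator: (j298)^2 + 205(j298) + 1000 = -87804 + j61090
|N| = √(100² + 0²) ≈ 100, ∠N ≈ 0.00°
|D| = √(87804² + 61090²) ≈ 1.0697e+05, ∠D ≈ 145.17°
|T| = 100 / 1.0697e+05 ≈ 0.00093484
Gain = 20 log₁₀(0.00093484) ≈ -60.59 dB
∠T = 0.00° − 145.17° = -145.17°

Substitute s = j352:
Numerator: 100 = 100 + j0
Denominator: (j352)^2 + 205(j352) + 1000 = -122904 + j72160
|N| = √(100² + 0²) ≈ 100, ∠N ≈ 0.00°
|D| = √(122904² + 72160²) ≈ 1.4252e+05, ∠D ≈ 149.58°
|T| = 100 / 1.4252e+05 ≈ 0.00070166
Gain = 20 log₁₀(0.00070166) ≈ -63.08 dB
∠T = 0.00° − 149.58° = -149.58°

ω = 298: -60.6 dB, -145.2°; ω = 352: -63.1 dB, -149.6°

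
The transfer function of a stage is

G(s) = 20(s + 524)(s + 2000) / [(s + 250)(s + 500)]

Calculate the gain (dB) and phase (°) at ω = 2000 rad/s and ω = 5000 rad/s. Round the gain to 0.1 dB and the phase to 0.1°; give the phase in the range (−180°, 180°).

ω = 2000: 29.0 dB, -38.5°; ω = 5000: 26.7 dB, -19.2°

At s = jω = j2000:
zero (s+524): 524 + j2000 → |·| = √(524²+2000²) = √4274576 ≈ 2067.5, ∠ = arctan(2000/524) ≈ 75.32°
zero (s+2000): 2000 + j2000 → |·| = √(2000²+2000²) = √8000000 ≈ 2828.4, ∠ = arctan(2000/2000) ≈ 45.00°
pole (s+250): 250 + j2000 → |·| = √(250²+2000²) = √4062500 ≈ 2015.6, ∠ = arctan(2000/250) ≈ 82.87°
pole (s+500): 500 + j2000 → |·| = √(500²+2000²) = √4250000 ≈ 2061.6, ∠ = arctan(2000/500) ≈ 75.96°
|G| = 20 · 5.8477e+06 / 4.1554e+06 ≈ 28.145
Gain = 20 log₁₀(28.145) ≈ 28.99 dB
∠G = 120.32° − 158.83° = -38.51°

At s = jω = j5000:
zero (s+524): 524 + j5000 → |·| = √(524²+5000²) = √25274576 ≈ 5027.4, ∠ = arctan(5000/524) ≈ 84.02°
zero (s+2000): 2000 + j5000 → |·| = √(2000²+5000²) = √29000000 ≈ 5385.2, ∠ = arctan(5000/2000) ≈ 68.20°
pole (s+250): 250 + j5000 → |·| = √(250²+5000²) = √25062500 ≈ 5006.2, ∠ = arctan(5000/250) ≈ 87.14°
pole (s+500): 500 + j5000 → |·| = √(500²+5000²) = √25250000 ≈ 5024.9, ∠ = arctan(5000/500) ≈ 84.29°
|G| = 20 · 2.7074e+07 / 2.5156e+07 ≈ 21.525
Gain = 20 log₁₀(21.525) ≈ 26.66 dB
∠G = 152.22° − 171.43° = -19.21°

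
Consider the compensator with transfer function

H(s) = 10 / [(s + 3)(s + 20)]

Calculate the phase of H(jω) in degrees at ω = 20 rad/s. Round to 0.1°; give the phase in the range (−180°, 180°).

At s = jω = j20:
pole (s+3): 3 + j20 → |·| = √(3²+20²) = √409 ≈ 20.224, ∠ = arctan(20/3) ≈ 81.47°
pole (s+20): 20 + j20 → |·| = √(20²+20²) = √800 ≈ 28.284, ∠ = arctan(20/20) ≈ 45.00°
∠H = 0.00° − 126.47° = -126.47°

-126.5°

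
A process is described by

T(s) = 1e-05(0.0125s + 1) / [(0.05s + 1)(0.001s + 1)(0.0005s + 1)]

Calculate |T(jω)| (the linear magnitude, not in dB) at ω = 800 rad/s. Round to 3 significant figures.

1.82e-06

At ω = 800 rad/s:
zero (1 + j800·0.0125) = 1 + j10 → |·| ≈ 10.05, ∠ ≈ 84.29°
pole (1 + j800·0.05) = 1 + j40 → |·| ≈ 40.012, ∠ ≈ 88.57°
pole (1 + j800·0.001) = 1 + j0.8 → |·| ≈ 1.2806, ∠ ≈ 38.66°
pole (1 + j800·0.0005) = 1 + j0.4 → |·| ≈ 1.077, ∠ ≈ 21.80°
|T| = 1e-05 · 10.05 / (40.012 · 1.2806 · 1.077) ≈ 1.8212e-06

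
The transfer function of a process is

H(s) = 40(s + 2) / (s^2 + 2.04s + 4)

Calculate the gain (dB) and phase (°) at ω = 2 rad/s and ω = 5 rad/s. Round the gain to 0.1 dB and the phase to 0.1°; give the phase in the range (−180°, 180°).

At s = jω = j2:
zero (s+2): 2 + j2 → |·| = √(2²+2²) = √8 ≈ 2.8284, ∠ = arctan(2/2) ≈ 45.00°
quadratic: (j2)² + 2.04·j2 + 4 = 0 + j4.08 → |·| ≈ 4.08, ∠ ≈ 90.00°
|H| = 40 · 2.8284 / 4.08 ≈ 27.729
Gain = 20 log₁₀(27.729) ≈ 28.86 dB
∠H = 45.00° − 90.00° = -45.00°

At s = jω = j5:
zero (s+2): 2 + j5 → |·| = √(2²+5²) = √29 ≈ 5.3852, ∠ = arctan(5/2) ≈ 68.20°
quadratic: (j5)² + 2.04·j5 + 4 = -21 + j10.2 → |·| ≈ 23.346, ∠ ≈ 154.09°
|H| = 40 · 5.3852 / 23.346 ≈ 9.2268
Gain = 20 log₁₀(9.2268) ≈ 19.30 dB
∠H = 68.20° − 154.09° = -85.89°

ω = 2: 28.9 dB, -45.0°; ω = 5: 19.3 dB, -85.9°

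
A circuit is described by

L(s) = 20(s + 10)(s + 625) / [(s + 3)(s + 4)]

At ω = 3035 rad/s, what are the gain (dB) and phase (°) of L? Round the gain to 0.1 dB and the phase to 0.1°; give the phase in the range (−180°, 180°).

At s = jω = j3035:
zero (s+10): 10 + j3035 → |·| = √(10²+3035²) = √9211325 ≈ 3035, ∠ = arctan(3035/10) ≈ 89.81°
zero (s+625): 625 + j3035 → |·| = √(625²+3035²) = √9601850 ≈ 3098.7, ∠ = arctan(3035/625) ≈ 78.36°
pole (s+3): 3 + j3035 → |·| = √(3²+3035²) = √9211234 ≈ 3035, ∠ = arctan(3035/3) ≈ 89.94°
pole (s+4): 4 + j3035 → |·| = √(4²+3035²) = √9211241 ≈ 3035, ∠ = arctan(3035/4) ≈ 89.92°
|L| = 20 · 9.4046e+06 / 9.2112e+06 ≈ 20.42
Gain = 20 log₁₀(20.42) ≈ 26.20 dB
∠L = 168.17° − 179.86° = -11.69°

26.2 dB, -11.7°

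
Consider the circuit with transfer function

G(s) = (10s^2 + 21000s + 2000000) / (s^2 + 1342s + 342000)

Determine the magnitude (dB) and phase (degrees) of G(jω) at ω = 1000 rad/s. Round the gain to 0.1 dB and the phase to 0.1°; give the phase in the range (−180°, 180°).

23.5 dB, -5.3°

Substitute s = j1000:
Numerator: 10(j1000)^2 + 21000(j1000) + 2000000 = -8000000 + j21000000
Denominator: (j1000)^2 + 1342(j1000) + 342000 = -658000 + j1342000
|N| = √(8000000² + 21000000²) ≈ 2.2472e+07, ∠N ≈ 110.85°
|D| = √(658000² + 1342000²) ≈ 1.4946e+06, ∠D ≈ 116.12°
|G| = 2.2472e+07 / 1.4946e+06 ≈ 15.035
Gain = 20 log₁₀(15.035) ≈ 23.54 dB
∠G = 110.85° − 116.12° = -5.27°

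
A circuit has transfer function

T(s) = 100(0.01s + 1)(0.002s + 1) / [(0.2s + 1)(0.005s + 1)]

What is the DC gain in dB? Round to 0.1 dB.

T(0) = 100 · 1 / 1 = 100
20 log₁₀(100) ≈ 40.00 dB

40.0 dB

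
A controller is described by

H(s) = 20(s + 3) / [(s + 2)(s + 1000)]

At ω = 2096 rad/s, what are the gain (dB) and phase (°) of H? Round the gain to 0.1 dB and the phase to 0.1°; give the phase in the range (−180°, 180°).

-41.3 dB, -64.5°

At s = jω = j2096:
zero (s+3): 3 + j2096 → |·| = √(3²+2096²) = √4393225 ≈ 2096, ∠ = arctan(2096/3) ≈ 89.92°
pole (s+2): 2 + j2096 → |·| = √(2²+2096²) = √4393220 ≈ 2096, ∠ = arctan(2096/2) ≈ 89.95°
pole (s+1000): 1000 + j2096 → |·| = √(1000²+2096²) = √5393216 ≈ 2322.3, ∠ = arctan(2096/1000) ≈ 64.49°
|H| = 20 · 2096 / 4.8675e+06 ≈ 0.0086122
Gain = 20 log₁₀(0.0086122) ≈ -41.30 dB
∠H = 89.92° − 154.44° = -64.52°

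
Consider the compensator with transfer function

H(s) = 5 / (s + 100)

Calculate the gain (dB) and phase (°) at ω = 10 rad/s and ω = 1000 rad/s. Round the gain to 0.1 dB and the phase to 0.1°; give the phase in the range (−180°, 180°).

ω = 10: -26.1 dB, -5.7°; ω = 1000: -46.1 dB, -84.3°

Substitute s = j10:
Numerator: 5 = 5 + j0
Denominator: (j10) + 100 = 100 + j10
|N| = √(5² + 0²) ≈ 5, ∠N ≈ 0.00°
|D| = √(100² + 10²) ≈ 100.5, ∠D ≈ 5.71°
|H| = 5 / 100.5 ≈ 0.049751
Gain = 20 log₁₀(0.049751) ≈ -26.06 dB
∠H = 0.00° − 5.71° = -5.71°

Substitute s = j1000:
Numerator: 5 = 5 + j0
Denominator: (j1000) + 100 = 100 + j1000
|N| = √(5² + 0²) ≈ 5, ∠N ≈ 0.00°
|D| = √(100² + 1000²) ≈ 1005, ∠D ≈ 84.29°
|H| = 5 / 1005 ≈ 0.0049751
Gain = 20 log₁₀(0.0049751) ≈ -46.06 dB
∠H = 0.00° − 84.29° = -84.29°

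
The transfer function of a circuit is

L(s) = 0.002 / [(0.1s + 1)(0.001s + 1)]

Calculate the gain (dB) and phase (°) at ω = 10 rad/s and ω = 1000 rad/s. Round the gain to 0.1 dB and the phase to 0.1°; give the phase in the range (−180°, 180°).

At ω = 10 rad/s:
pole (1 + j10·0.1) = 1 + j1 → |·| ≈ 1.4142, ∠ ≈ 45.00°
pole (1 + j10·0.001) = 1 + j0.01 → |·| ≈ 1, ∠ ≈ 0.57°
|L| = 0.002 · 1 / (1.4142 · 1) ≈ 0.0014142
Gain = 20 log₁₀(0.0014142) ≈ -56.99 dB
∠L = (0°) − (45.00° + 0.57°) = -45.57°

At ω = 1000 rad/s:
pole (1 + j1000·0.1) = 1 + j100 → |·| ≈ 100, ∠ ≈ 89.43°
pole (1 + j1000·0.001) = 1 + j1 → |·| ≈ 1.4142, ∠ ≈ 45.00°
|L| = 0.002 · 1 / (100 · 1.4142) ≈ 1.4142e-05
Gain = 20 log₁₀(1.4142e-05) ≈ -96.99 dB
∠L = (0°) − (89.43° + 45.00°) = -134.43°

ω = 10: -57.0 dB, -45.6°; ω = 1000: -97.0 dB, -134.4°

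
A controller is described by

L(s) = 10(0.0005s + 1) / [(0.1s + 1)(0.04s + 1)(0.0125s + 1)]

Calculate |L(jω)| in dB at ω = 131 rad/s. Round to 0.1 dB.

At ω = 131 rad/s:
zero (1 + j131·0.0005) = 1 + j0.0655 → |·| ≈ 1.0021, ∠ ≈ 3.75°
pole (1 + j131·0.1) = 1 + j13.1 → |·| ≈ 13.138, ∠ ≈ 85.63°
pole (1 + j131·0.04) = 1 + j5.24 → |·| ≈ 5.3346, ∠ ≈ 79.20°
pole (1 + j131·0.0125) = 1 + j1.6375 → |·| ≈ 1.9187, ∠ ≈ 58.59°
|L| = 10 · 1.0021 / (13.138 · 5.3346 · 1.9187) ≈ 0.07452
Gain = 20 log₁₀(0.07452) ≈ -22.55 dB

-22.6 dB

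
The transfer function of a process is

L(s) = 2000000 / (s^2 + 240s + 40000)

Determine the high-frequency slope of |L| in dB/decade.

-40 dB/decade

Each pole contributes −20 dB/decade at high frequency; each zero contributes +20 dB/decade.
Net: 0 zero(s) − 2 pole(s) → -40 dB/decade.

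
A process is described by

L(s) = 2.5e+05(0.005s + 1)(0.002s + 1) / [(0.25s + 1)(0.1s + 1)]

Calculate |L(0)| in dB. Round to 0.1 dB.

L(0) = 2.5e+05 · 1 / 1 = 2.5e+05
20 log₁₀(2.5e+05) ≈ 107.96 dB

108.0 dB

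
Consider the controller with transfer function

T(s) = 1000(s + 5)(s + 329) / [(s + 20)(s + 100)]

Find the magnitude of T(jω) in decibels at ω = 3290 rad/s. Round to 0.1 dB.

At s = jω = j3290:
zero (s+5): 5 + j3290 → |·| = √(5²+3290²) = √10824125 ≈ 3290, ∠ = arctan(3290/5) ≈ 89.91°
zero (s+329): 329 + j3290 → |·| = √(329²+3290²) = √10932341 ≈ 3306.4, ∠ = arctan(3290/329) ≈ 84.29°
pole (s+20): 20 + j3290 → |·| = √(20²+3290²) = √10824500 ≈ 3290.1, ∠ = arctan(3290/20) ≈ 89.65°
pole (s+100): 100 + j3290 → |·| = √(100²+3290²) = √10834100 ≈ 3291.5, ∠ = arctan(3290/100) ≈ 88.26°
|T| = 1000 · 1.0878e+07 / 1.0829e+07 ≈ 1004.5
Gain = 20 log₁₀(1004.5) ≈ 60.04 dB

60.0 dB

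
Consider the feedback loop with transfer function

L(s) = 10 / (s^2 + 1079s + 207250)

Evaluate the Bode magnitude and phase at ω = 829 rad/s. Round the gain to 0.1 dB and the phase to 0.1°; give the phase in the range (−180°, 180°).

Substitute s = j829:
Numerator: 10 = 10 + j0
Denominator: (j829)^2 + 1079(j829) + 207250 = -479991 + j894491
|N| = √(10² + 0²) ≈ 10, ∠N ≈ 0.00°
|D| = √(479991² + 894491²) ≈ 1.0151e+06, ∠D ≈ 118.22°
|L| = 10 / 1.0151e+06 ≈ 9.8512e-06
Gain = 20 log₁₀(9.8512e-06) ≈ -100.13 dB
∠L = 0.00° − 118.22° = -118.22°

-100.1 dB, -118.2°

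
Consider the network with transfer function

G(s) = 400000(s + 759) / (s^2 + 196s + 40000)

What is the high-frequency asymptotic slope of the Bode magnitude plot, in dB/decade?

Each pole contributes −20 dB/decade at high frequency; each zero contributes +20 dB/decade.
Net: 1 zero(s) − 2 pole(s) → -20 dB/decade.

-20 dB/decade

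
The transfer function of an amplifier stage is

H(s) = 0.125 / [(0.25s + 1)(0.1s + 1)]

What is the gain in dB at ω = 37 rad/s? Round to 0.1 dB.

At ω = 37 rad/s:
pole (1 + j37·0.25) = 1 + j9.25 → |·| ≈ 9.3039, ∠ ≈ 83.83°
pole (1 + j37·0.1) = 1 + j3.7 → |·| ≈ 3.8328, ∠ ≈ 74.88°
|H| = 0.125 · 1 / (9.3039 · 3.8328) ≈ 0.0035053
Gain = 20 log₁₀(0.0035053) ≈ -49.11 dB

-49.1 dB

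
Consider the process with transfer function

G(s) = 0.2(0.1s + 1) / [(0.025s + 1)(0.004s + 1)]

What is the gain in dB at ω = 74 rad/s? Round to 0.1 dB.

At ω = 74 rad/s:
zero (1 + j74·0.1) = 1 + j7.4 → |·| ≈ 7.4673, ∠ ≈ 82.30°
pole (1 + j74·0.025) = 1 + j1.85 → |·| ≈ 2.103, ∠ ≈ 61.61°
pole (1 + j74·0.004) = 1 + j0.296 → |·| ≈ 1.0429, ∠ ≈ 16.49°
|G| = 0.2 · 7.4673 / (2.103 · 1.0429) ≈ 0.68094
Gain = 20 log₁₀(0.68094) ≈ -3.34 dB

-3.3 dB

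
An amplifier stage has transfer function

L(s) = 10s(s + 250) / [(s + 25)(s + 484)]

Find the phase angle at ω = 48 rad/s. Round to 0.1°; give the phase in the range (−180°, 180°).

At s = jω = j48:
zero (s+250): 250 + j48 → |·| = √(250²+48²) = √64804 ≈ 254.57, ∠ = arctan(48/250) ≈ 10.87°
zero at origin: s = j48 → |·| = 48, ∠ = 90.00°
pole (s+25): 25 + j48 → |·| = √(25²+48²) = √2929 ≈ 54.12, ∠ = arctan(48/25) ≈ 62.49°
pole (s+484): 484 + j48 → |·| = √(484²+48²) = √236560 ≈ 486.37, ∠ = arctan(48/484) ≈ 5.66°
∠L = 100.87° − 68.15° = 32.72°

32.7°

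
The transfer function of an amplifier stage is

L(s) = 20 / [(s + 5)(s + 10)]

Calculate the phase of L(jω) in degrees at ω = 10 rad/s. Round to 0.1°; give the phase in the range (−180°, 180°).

At s = jω = j10:
pole (s+5): 5 + j10 → |·| = √(5²+10²) = √125 ≈ 11.18, ∠ = arctan(10/5) ≈ 63.43°
pole (s+10): 10 + j10 → |·| = √(10²+10²) = √200 ≈ 14.142, ∠ = arctan(10/10) ≈ 45.00°
∠L = 0.00° − 108.43° = -108.43°

-108.4°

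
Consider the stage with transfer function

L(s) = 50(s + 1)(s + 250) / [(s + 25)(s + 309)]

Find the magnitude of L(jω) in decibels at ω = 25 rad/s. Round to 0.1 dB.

29.2 dB

At s = jω = j25:
zero (s+1): 1 + j25 → |·| = √(1²+25²) = √626 ≈ 25.02, ∠ = arctan(25/1) ≈ 87.71°
zero (s+250): 250 + j25 → |·| = √(250²+25²) = √63125 ≈ 251.25, ∠ = arctan(25/250) ≈ 5.71°
pole (s+25): 25 + j25 → |·| = √(25²+25²) = √1250 ≈ 35.355, ∠ = arctan(25/25) ≈ 45.00°
pole (s+309): 309 + j25 → |·| = √(309²+25²) = √96106 ≈ 310.01, ∠ = arctan(25/309) ≈ 4.63°
|L| = 50 · 6286.3 / 10960 ≈ 28.678
Gain = 20 log₁₀(28.678) ≈ 29.15 dB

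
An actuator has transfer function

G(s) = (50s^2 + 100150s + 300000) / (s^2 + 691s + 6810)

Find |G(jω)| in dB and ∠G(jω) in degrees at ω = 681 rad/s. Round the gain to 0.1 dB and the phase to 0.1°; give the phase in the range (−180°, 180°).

Substitute s = j681:
Numerator: 50(j681)^2 + 100150(j681) + 300000 = -22888050 + j68202150
Denominator: (j681)^2 + 691(j681) + 6810 = -456951 + j470571
|N| = √(22888050² + 68202150²) ≈ 7.194e+07, ∠N ≈ 108.55°
|D| = √(456951² + 470571²) ≈ 6.5593e+05, ∠D ≈ 134.16°
|G| = 7.194e+07 / 6.5593e+05 ≈ 109.68
Gain = 20 log₁₀(109.68) ≈ 40.80 dB
∠G = 108.55° − 134.16° = -25.61°

40.8 dB, -25.6°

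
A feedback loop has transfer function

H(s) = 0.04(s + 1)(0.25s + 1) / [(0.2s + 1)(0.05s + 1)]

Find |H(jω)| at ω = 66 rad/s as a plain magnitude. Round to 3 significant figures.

0.956

At ω = 66 rad/s:
zero (1 + j66·1) = 1 + j66 → |·| ≈ 66.008, ∠ ≈ 89.13°
zero (1 + j66·0.25) = 1 + j16.5 → |·| ≈ 16.53, ∠ ≈ 86.53°
pole (1 + j66·0.2) = 1 + j13.2 → |·| ≈ 13.238, ∠ ≈ 85.67°
pole (1 + j66·0.05) = 1 + j3.3 → |·| ≈ 3.4482, ∠ ≈ 73.14°
|H| = 0.04 · 66.008 · 16.53 / (13.238 · 3.4482) ≈ 0.95612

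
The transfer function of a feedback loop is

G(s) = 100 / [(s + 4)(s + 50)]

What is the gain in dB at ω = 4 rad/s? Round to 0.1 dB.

At s = jω = j4:
pole (s+4): 4 + j4 → |·| = √(4²+4²) = √32 ≈ 5.6569, ∠ = arctan(4/4) ≈ 45.00°
pole (s+50): 50 + j4 → |·| = √(50²+4²) = √2516 ≈ 50.16, ∠ = arctan(4/50) ≈ 4.57°
|G| = 100 / 283.75 ≈ 0.35242
Gain = 20 log₁₀(0.35242) ≈ -9.06 dB

-9.1 dB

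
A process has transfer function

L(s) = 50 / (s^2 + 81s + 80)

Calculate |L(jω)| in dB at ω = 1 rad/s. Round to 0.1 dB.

Substitute s = j1:
Numerator: 50 = 50 + j0
Denominator: (j1)^2 + 81(j1) + 80 = 79 + j81
|N| = √(50² + 0²) ≈ 50, ∠N ≈ 0.00°
|D| = √(79² + 81²) ≈ 113.15, ∠D ≈ 45.72°
|L| = 50 / 113.15 ≈ 0.44189
Gain = 20 log₁₀(0.44189) ≈ -7.09 dB

-7.1 dB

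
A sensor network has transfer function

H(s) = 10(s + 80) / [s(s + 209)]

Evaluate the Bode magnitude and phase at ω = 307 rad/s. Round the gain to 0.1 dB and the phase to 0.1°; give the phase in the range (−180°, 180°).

At s = jω = j307:
zero (s+80): 80 + j307 → |·| = √(80²+307²) = √100649 ≈ 317.25, ∠ = arctan(307/80) ≈ 75.39°
pole (s+209): 209 + j307 → |·| = √(209²+307²) = √137930 ≈ 371.39, ∠ = arctan(307/209) ≈ 55.75°
pole at origin: |s| = 307, ∠ = 90.00° (in denominator)
|H| = 10 · 317.25 / 1.1402e+05 ≈ 0.027824
Gain = 20 log₁₀(0.027824) ≈ -31.11 dB
∠H = 75.39° − 145.75° = -70.36°

-31.1 dB, -70.4°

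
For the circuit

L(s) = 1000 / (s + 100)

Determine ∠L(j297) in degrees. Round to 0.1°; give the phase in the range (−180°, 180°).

Substitute s = j297:
Numerator: 1000 = 1000 + j0
Denominator: (j297) + 100 = 100 + j297
|N| = √(1000² + 0²) ≈ 1000, ∠N ≈ 0.00°
|D| = √(100² + 297²) ≈ 313.38, ∠D ≈ 71.39°
∠L = 0.00° − 71.39° = -71.39°

-71.4°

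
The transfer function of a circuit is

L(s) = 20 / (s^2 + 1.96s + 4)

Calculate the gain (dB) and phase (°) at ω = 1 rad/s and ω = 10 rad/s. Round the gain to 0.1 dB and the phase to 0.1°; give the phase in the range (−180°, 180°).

ω = 1: 14.9 dB, -33.2°; ω = 10: -13.8 dB, -168.5°

At s = jω = j1:
quadratic: (j1)² + 1.96·j1 + 4 = 3 + j1.96 → |·| ≈ 3.5835, ∠ ≈ 33.16°
|L| = 20 / 3.5835 ≈ 5.5811
Gain = 20 log₁₀(5.5811) ≈ 14.93 dB
∠L = 0.00° − 33.16° = -33.16°

At s = jω = j10:
quadratic: (j10)² + 1.96·j10 + 4 = -96 + j19.6 → |·| ≈ 97.98, ∠ ≈ 168.46°
|L| = 20 / 97.98 ≈ 0.20412
Gain = 20 log₁₀(0.20412) ≈ -13.80 dB
∠L = 0.00° − 168.46° = -168.46°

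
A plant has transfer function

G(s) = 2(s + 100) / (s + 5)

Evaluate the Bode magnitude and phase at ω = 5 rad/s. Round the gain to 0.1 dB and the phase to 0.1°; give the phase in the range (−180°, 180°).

29.0 dB, -42.1°

At s = jω = j5:
zero (s+100): 100 + j5 → |·| = √(100²+5²) = √10025 ≈ 100.12, ∠ = arctan(5/100) ≈ 2.86°
pole (s+5): 5 + j5 → |·| = √(5²+5²) = √50 ≈ 7.0711, ∠ = arctan(5/5) ≈ 45.00°
|G| = 2 · 100.12 / 7.0711 ≈ 28.318
Gain = 20 log₁₀(28.318) ≈ 29.04 dB
∠G = 2.86° − 45.00° = -42.14°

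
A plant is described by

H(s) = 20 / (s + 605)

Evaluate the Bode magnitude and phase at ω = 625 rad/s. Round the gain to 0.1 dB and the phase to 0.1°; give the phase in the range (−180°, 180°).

Substitute s = j625:
Numerator: 20 = 20 + j0
Denominator: (j625) + 605 = 605 + j625
|N| = √(20² + 0²) ≈ 20, ∠N ≈ 0.00°
|D| = √(605² + 625²) ≈ 869.86, ∠D ≈ 45.93°
|H| = 20 / 869.86 ≈ 0.022992
Gain = 20 log₁₀(0.022992) ≈ -32.77 dB
∠H = 0.00° − 45.93° = -45.93°

-32.8 dB, -45.9°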